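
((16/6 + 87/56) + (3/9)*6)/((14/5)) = 5225/2352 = 2.22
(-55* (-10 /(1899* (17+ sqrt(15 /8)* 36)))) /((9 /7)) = 0.00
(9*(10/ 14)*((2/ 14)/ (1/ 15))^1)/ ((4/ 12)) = 2025/ 49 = 41.33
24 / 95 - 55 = -54.75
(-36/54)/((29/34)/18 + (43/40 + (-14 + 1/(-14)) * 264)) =28560/159096397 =0.00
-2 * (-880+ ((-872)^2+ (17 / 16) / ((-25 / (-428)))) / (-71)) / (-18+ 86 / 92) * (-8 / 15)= 213253976 / 294375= 724.43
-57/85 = -0.67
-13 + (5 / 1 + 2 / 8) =-31 / 4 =-7.75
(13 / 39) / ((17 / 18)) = 6 / 17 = 0.35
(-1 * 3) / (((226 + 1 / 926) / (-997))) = 13.23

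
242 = 242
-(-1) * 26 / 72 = 13 / 36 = 0.36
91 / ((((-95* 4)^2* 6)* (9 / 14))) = 637 / 3898800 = 0.00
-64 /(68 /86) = -80.94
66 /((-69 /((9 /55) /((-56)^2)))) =-9 /180320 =-0.00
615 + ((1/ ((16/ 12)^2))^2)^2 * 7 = 40350567/ 65536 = 615.70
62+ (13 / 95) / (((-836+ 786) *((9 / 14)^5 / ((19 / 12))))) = 1372015286 / 22143375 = 61.96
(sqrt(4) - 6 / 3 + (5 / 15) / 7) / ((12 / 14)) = 1 / 18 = 0.06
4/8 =1/2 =0.50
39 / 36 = 13 / 12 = 1.08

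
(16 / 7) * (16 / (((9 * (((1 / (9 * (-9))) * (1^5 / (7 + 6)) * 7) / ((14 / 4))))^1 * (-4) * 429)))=96 / 77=1.25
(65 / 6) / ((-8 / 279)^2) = 1686555 / 128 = 13176.21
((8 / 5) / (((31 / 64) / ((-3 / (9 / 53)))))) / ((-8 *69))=3392 / 32085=0.11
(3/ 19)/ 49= 3/ 931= 0.00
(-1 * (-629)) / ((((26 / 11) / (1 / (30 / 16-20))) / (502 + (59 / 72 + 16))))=-51691849 / 6786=-7617.43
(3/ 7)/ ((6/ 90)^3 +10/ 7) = 10125/ 33757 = 0.30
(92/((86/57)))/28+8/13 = 21859/7826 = 2.79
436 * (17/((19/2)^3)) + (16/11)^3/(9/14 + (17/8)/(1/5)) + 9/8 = 462834962111/46084852792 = 10.04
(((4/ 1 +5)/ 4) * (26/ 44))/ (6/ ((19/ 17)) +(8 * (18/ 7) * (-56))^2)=741/ 739642288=0.00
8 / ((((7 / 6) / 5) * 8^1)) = 4.29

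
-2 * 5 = -10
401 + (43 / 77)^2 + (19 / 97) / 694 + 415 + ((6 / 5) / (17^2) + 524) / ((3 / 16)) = 6247832238342847 / 1730221709370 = 3611.00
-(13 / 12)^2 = -169 / 144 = -1.17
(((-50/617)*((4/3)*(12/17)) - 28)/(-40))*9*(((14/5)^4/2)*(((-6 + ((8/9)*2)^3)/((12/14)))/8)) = -57332021593/5310056250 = -10.80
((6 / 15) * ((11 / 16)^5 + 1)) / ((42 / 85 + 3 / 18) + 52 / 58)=1789038333 / 6037962752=0.30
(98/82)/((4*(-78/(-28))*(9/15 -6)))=-1715/86346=-0.02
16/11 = 1.45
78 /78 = 1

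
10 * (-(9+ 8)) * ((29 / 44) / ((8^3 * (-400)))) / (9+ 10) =493 / 17121280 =0.00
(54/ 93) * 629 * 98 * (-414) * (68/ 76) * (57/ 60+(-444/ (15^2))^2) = -23642131318218/ 368125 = -64223107.15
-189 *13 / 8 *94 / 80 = -115479 / 320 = -360.87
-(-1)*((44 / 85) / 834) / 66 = 0.00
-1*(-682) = 682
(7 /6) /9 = 7 /54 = 0.13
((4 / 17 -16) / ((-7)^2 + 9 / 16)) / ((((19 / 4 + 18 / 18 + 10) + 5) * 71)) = -17152 / 79443533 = -0.00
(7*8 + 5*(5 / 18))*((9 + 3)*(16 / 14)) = 16528 / 21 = 787.05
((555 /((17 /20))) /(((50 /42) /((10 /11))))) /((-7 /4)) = -284.92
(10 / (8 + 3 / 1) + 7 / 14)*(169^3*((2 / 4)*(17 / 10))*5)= 2543728343 / 88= 28906003.90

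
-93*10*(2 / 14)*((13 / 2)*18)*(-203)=3155490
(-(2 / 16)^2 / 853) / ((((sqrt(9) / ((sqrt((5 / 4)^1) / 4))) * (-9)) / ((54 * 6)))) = 3 * sqrt(5) / 109184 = 0.00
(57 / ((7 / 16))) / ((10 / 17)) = 7752 / 35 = 221.49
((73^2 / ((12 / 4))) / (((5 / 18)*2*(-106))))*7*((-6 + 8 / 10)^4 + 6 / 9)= -25593177967 / 165625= -154524.85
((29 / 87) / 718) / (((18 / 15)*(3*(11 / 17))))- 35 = -14927135 / 426492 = -35.00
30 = 30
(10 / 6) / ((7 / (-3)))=-5 / 7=-0.71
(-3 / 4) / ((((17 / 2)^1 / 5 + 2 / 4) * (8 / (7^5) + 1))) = -16807 / 49324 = -0.34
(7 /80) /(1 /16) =7 /5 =1.40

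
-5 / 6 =-0.83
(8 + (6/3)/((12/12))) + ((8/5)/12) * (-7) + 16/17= 2552/255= 10.01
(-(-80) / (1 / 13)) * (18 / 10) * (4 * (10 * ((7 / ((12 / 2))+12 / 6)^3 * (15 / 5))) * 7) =49933520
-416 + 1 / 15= -6239 / 15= -415.93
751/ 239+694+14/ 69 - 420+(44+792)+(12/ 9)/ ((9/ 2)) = 165285551/ 148419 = 1113.64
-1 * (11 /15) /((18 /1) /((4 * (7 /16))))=-77 /1080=-0.07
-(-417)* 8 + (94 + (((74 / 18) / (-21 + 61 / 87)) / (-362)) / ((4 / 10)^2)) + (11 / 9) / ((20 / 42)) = 131664878693 / 38357520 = 3432.57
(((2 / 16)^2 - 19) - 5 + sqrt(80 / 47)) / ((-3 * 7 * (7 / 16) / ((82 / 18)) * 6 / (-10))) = -18.74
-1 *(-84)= 84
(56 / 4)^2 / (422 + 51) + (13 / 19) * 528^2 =1714246540 / 8987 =190747.36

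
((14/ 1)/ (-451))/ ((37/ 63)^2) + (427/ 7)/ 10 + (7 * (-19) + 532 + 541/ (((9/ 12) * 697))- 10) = 124708084019/ 314883690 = 396.04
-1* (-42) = 42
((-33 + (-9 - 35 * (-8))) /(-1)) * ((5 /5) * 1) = -238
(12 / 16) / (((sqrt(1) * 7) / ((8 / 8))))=3 / 28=0.11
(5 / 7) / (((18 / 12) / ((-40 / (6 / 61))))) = -12200 / 63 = -193.65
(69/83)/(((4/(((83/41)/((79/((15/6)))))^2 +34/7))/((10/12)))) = 164219773565/195050921632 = 0.84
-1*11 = -11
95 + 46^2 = 2211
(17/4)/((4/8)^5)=136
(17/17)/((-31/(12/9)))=-4/93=-0.04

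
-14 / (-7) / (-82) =-1 / 41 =-0.02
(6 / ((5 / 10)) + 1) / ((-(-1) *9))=13 / 9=1.44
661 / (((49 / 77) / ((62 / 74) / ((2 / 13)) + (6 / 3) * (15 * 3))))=7336439 / 74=99141.07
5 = 5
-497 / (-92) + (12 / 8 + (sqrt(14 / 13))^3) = 14 * sqrt(182) / 169 + 635 / 92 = 8.02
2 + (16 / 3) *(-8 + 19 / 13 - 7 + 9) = -866 / 39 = -22.21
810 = 810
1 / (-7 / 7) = -1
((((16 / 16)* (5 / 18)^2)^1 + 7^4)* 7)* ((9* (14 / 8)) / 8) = 38119501 / 1152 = 33089.84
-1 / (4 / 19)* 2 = -19 / 2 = -9.50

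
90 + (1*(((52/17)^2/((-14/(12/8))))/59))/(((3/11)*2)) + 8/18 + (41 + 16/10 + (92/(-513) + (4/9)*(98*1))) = 54001773613/306150705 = 176.39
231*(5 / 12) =385 / 4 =96.25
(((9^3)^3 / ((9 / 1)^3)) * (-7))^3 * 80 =-4118596792549655880240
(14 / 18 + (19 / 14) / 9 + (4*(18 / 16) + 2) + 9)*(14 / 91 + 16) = 3450 / 13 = 265.38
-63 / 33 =-21 / 11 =-1.91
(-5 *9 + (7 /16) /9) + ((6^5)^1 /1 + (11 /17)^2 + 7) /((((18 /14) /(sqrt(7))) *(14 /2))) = -6473 /144 + 2249408 *sqrt(7) /2601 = 2243.16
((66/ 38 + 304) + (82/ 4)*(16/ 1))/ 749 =12041/ 14231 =0.85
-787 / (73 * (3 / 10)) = -7870 / 219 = -35.94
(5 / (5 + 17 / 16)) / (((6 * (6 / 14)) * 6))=140 / 2619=0.05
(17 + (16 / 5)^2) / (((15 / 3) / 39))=26559 / 125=212.47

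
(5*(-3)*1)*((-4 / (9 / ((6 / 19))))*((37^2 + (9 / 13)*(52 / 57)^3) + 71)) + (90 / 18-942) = 819335509 / 390963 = 2095.69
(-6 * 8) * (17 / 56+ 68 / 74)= -58.68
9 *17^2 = 2601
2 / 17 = 0.12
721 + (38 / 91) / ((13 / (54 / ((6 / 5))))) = 854653 / 1183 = 722.45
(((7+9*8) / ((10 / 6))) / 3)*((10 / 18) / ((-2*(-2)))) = 79 / 36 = 2.19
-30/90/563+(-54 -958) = -1709269/1689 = -1012.00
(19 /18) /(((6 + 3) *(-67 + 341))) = 19 /44388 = 0.00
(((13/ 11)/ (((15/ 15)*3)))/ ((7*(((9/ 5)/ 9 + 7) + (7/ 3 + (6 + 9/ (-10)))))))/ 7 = 130/ 236621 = 0.00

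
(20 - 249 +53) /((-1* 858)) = 8 /39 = 0.21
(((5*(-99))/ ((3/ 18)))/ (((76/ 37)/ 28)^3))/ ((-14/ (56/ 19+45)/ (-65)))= -218252606747175/ 130321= -1674730908.66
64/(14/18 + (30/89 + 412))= 51264/330905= 0.15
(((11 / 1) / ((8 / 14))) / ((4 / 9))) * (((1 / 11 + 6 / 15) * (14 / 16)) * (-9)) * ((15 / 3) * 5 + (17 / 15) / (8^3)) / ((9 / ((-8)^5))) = 762115473 / 50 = 15242309.46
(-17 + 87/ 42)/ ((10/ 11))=-2299/ 140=-16.42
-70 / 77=-10 / 11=-0.91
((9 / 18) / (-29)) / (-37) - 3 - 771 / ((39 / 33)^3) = -2216369435 / 4714762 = -470.09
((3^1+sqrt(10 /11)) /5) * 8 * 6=48 * sqrt(110) /55+144 /5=37.95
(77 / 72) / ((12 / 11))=847 / 864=0.98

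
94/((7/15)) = 1410/7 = 201.43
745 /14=53.21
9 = 9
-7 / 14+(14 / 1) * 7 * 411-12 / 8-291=39985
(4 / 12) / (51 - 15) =1 / 108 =0.01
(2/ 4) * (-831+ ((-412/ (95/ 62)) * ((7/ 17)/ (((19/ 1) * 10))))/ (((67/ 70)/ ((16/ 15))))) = -25646757671/ 61676850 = -415.82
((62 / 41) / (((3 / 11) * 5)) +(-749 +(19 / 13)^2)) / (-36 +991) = -77510042 / 99257925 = -0.78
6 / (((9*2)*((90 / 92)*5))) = 0.07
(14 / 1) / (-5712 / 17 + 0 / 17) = -1 / 24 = -0.04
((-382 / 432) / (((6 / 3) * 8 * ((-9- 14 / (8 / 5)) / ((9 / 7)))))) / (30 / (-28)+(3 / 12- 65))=-191 / 3140472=-0.00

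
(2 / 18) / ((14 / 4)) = 0.03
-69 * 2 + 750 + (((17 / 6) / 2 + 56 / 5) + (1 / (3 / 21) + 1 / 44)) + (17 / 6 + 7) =35281 / 55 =641.47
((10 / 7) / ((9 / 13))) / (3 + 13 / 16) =0.54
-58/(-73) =58/73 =0.79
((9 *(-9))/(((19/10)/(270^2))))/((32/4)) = -7381125/19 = -388480.26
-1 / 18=-0.06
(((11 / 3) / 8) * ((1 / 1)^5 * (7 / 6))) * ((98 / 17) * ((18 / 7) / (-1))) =-539 / 68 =-7.93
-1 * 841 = -841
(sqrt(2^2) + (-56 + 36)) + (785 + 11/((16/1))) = 12283/16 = 767.69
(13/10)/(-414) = -13/4140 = -0.00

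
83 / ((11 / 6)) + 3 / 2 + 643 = 15175 / 22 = 689.77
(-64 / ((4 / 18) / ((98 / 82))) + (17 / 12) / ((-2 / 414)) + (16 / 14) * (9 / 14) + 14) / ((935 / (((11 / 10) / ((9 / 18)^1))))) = -5004101 / 3415300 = -1.47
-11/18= -0.61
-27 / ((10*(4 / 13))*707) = -351 / 28280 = -0.01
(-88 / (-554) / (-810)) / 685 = -22 / 76846725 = -0.00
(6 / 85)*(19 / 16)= 0.08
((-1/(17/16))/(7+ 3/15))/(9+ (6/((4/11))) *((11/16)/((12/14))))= -0.01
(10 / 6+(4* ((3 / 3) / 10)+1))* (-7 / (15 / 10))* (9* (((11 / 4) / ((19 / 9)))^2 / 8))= -1577961 / 57760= -27.32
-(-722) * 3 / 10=1083 / 5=216.60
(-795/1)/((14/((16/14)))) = -3180/49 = -64.90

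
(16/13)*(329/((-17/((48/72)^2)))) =-21056/1989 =-10.59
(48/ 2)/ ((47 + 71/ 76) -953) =-1824/ 68785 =-0.03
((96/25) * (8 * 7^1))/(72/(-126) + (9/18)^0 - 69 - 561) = -12544/36725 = -0.34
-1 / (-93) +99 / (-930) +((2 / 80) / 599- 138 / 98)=-164195719 / 109185720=-1.50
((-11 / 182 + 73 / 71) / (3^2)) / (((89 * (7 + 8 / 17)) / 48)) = 1700680 / 219086049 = 0.01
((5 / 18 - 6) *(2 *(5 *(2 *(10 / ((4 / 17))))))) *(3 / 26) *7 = -306425 / 78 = -3928.53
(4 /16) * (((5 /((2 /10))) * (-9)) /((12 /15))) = -1125 /16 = -70.31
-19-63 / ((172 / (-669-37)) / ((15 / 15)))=20605 / 86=239.59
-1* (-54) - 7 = 47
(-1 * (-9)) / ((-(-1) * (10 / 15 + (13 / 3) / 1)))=9 / 5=1.80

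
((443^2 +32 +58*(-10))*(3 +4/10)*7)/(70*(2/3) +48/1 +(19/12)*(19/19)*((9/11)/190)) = 6148142616/124969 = 49197.34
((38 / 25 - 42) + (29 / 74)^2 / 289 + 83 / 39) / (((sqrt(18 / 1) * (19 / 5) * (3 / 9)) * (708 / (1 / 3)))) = -59175995677 * sqrt(2) / 24907721585760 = -0.00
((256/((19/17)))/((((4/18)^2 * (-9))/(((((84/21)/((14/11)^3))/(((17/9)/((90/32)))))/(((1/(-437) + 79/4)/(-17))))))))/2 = 7587738180/11840017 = 640.86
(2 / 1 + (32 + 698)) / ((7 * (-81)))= -1.29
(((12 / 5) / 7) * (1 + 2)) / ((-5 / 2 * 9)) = -8 / 175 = -0.05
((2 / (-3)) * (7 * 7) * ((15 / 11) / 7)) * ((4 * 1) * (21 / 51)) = -1960 / 187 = -10.48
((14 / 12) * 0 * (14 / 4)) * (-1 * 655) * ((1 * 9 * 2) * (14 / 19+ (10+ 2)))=0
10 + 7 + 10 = 27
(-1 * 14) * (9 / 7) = -18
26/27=0.96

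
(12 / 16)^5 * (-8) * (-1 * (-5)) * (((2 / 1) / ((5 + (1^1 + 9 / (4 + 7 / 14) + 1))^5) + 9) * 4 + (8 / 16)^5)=-342.02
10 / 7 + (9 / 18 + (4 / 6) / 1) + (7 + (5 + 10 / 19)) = 12067 / 798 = 15.12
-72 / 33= -24 / 11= -2.18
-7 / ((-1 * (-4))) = -1.75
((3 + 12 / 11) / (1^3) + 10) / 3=155 / 33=4.70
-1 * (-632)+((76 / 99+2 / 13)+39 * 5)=1065535 / 1287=827.92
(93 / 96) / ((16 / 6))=93 / 256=0.36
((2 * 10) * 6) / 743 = 120 / 743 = 0.16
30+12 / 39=30.31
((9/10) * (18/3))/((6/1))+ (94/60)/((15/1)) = 226/225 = 1.00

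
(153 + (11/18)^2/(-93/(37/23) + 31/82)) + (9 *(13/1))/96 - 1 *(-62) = 8877647207/41059872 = 216.21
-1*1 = -1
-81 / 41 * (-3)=243 / 41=5.93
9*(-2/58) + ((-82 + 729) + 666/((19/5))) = 452896/551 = 821.95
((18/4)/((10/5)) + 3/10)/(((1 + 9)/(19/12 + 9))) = 2159/800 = 2.70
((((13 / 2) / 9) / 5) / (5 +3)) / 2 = 13 / 1440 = 0.01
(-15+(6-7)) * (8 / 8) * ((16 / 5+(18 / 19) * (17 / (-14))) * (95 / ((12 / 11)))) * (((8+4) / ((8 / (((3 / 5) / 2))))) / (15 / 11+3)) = -164923 / 560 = -294.51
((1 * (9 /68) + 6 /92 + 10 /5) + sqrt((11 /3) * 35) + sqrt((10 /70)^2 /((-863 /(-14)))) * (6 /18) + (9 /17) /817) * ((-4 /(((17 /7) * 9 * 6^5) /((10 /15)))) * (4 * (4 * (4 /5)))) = -112 * sqrt(1155) /1673055 - 78647996 /178150800195 - 16 * sqrt(12082) /1443846465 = -0.00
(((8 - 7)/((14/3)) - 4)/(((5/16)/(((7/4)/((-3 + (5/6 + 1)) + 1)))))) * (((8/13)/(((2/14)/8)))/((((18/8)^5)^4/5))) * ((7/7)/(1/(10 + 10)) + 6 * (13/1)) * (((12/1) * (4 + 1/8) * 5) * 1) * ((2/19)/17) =562862696178531696640/1890742120836297927237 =0.30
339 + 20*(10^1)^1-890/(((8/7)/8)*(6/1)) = -1498/3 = -499.33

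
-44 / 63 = -0.70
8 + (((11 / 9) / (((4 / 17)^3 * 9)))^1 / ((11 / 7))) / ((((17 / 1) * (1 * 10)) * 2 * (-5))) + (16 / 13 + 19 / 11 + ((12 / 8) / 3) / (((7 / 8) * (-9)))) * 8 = 16165603777 / 518918400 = 31.15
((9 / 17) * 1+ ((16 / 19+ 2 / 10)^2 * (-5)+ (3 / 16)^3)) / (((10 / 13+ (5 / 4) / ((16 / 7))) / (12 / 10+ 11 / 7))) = -258545022879 / 25088056000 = -10.31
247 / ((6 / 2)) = 247 / 3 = 82.33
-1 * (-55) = 55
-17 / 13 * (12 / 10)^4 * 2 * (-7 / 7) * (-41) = -1806624 / 8125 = -222.35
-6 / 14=-3 / 7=-0.43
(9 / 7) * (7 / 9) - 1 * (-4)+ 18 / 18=6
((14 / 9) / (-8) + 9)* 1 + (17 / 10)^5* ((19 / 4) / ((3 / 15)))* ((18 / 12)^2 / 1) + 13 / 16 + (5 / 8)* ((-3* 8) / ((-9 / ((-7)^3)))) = 566459923 / 2880000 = 196.69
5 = 5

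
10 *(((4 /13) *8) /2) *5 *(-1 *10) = -8000 /13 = -615.38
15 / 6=5 / 2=2.50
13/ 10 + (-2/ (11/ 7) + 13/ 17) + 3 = 7091/ 1870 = 3.79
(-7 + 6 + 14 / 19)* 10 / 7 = -50 / 133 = -0.38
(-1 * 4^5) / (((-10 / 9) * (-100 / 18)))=-20736 / 125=-165.89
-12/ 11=-1.09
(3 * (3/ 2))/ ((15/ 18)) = 27/ 5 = 5.40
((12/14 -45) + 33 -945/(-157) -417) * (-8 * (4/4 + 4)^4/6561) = 321.69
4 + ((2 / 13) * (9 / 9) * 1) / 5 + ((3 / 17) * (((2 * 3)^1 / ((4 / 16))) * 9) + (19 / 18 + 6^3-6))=5036227 / 19890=253.20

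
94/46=47/23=2.04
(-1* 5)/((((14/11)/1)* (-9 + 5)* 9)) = 55/504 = 0.11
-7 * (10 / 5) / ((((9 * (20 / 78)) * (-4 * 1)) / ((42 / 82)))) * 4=637 / 205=3.11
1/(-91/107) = -107/91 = -1.18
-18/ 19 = -0.95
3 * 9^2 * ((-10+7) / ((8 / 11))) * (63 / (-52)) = 505197 / 416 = 1214.42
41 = 41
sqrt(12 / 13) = 2 * sqrt(39) / 13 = 0.96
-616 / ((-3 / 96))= 19712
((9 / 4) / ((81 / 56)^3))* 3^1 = 43904 / 19683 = 2.23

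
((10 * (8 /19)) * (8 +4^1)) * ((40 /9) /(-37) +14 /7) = 200320 /2109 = 94.98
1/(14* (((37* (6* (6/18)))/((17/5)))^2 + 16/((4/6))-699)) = -289/814450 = -0.00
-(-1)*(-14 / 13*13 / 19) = -14 / 19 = -0.74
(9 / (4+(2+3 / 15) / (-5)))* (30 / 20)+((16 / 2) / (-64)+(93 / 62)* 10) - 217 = -141213 / 712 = -198.33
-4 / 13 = -0.31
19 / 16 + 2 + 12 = 243 / 16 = 15.19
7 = 7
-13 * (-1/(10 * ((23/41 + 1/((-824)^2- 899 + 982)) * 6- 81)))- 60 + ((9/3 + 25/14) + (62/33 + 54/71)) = -6252069969316/118879450305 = -52.59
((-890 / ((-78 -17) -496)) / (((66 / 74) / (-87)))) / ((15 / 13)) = -2482922 / 19503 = -127.31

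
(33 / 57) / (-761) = -0.00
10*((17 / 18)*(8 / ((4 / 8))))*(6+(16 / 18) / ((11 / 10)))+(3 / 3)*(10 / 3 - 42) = 882188 / 891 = 990.11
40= 40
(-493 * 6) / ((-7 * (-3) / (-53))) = 52258 / 7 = 7465.43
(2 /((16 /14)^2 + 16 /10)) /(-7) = -35 /356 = -0.10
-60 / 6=-10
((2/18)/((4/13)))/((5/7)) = 91/180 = 0.51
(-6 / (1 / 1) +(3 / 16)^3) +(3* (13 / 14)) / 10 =-819279 / 143360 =-5.71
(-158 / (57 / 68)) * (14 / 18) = -75208 / 513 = -146.60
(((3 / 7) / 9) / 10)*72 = 0.34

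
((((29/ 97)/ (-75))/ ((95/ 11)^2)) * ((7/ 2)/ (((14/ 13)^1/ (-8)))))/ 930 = 45617/ 30530446875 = 0.00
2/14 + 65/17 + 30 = 4042/119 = 33.97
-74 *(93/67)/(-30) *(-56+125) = 79143/335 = 236.25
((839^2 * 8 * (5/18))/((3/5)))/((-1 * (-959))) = 70392100/25893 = 2718.58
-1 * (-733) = 733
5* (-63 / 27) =-35 / 3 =-11.67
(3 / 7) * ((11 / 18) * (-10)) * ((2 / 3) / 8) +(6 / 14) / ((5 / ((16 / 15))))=-799 / 6300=-0.13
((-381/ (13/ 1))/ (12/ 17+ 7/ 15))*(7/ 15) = -45339/ 3887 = -11.66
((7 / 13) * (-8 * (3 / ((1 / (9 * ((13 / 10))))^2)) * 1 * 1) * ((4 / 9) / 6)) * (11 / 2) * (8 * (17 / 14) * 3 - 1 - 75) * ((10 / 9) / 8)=23452 / 5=4690.40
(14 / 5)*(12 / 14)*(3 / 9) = 0.80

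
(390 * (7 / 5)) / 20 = 273 / 10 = 27.30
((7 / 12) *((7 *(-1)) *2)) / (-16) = 49 / 96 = 0.51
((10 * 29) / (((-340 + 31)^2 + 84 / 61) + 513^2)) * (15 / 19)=44225 / 69279491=0.00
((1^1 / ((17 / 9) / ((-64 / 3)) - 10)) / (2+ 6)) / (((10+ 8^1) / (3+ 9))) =-16 / 1937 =-0.01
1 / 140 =0.01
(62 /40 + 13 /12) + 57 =1789 /30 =59.63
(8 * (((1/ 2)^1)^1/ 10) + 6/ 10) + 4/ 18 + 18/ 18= 20/ 9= 2.22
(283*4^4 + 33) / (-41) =-72481 / 41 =-1767.83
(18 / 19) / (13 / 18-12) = -324 / 3857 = -0.08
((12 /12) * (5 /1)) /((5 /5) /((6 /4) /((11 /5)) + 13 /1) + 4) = 1505 /1226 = 1.23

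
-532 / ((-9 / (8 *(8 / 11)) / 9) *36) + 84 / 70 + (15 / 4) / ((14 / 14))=180041 / 1980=90.93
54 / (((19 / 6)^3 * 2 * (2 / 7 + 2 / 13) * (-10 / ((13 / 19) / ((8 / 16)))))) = -862407 / 3258025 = -0.26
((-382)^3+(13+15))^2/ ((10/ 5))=1553637679921800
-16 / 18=-8 / 9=-0.89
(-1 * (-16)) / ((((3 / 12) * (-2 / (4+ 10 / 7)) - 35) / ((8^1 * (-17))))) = 165376 / 2667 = 62.01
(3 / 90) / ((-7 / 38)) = -0.18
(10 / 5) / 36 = 1 / 18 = 0.06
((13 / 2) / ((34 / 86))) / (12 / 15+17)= 2795 / 3026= 0.92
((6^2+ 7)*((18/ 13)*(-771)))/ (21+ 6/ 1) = -22102/ 13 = -1700.15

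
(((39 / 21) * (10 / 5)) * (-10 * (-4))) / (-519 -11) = -104 / 371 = -0.28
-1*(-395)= 395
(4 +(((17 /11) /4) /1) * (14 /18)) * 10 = 43.01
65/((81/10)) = 650/81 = 8.02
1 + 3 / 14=1.21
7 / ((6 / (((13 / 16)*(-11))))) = -1001 / 96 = -10.43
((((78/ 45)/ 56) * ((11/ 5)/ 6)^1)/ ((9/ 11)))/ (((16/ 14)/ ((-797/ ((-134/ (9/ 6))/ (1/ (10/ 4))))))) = 1253681/ 28944000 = 0.04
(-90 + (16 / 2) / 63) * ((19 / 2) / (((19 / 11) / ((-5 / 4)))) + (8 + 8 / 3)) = -36803 / 108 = -340.77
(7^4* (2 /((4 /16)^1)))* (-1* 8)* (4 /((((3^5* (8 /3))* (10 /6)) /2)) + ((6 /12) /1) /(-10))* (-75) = -4417840 /9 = -490871.11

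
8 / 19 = 0.42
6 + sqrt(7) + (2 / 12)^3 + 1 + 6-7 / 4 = sqrt(7) + 2431 / 216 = 13.90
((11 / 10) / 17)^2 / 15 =0.00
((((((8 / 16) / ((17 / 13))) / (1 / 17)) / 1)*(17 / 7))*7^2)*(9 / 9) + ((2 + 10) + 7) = 1585 / 2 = 792.50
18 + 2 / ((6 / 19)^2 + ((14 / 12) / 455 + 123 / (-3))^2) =1661409867258 / 92294447281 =18.00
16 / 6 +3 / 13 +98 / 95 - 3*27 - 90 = -618998 / 3705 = -167.07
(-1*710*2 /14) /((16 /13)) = -4615 /56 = -82.41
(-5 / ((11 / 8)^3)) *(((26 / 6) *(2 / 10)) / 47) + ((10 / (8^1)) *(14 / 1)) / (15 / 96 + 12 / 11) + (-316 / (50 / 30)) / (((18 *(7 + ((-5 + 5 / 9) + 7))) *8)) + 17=4372872630427 / 141706618680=30.86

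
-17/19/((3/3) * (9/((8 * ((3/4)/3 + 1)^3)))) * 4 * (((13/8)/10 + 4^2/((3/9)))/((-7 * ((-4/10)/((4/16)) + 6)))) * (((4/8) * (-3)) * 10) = -40938125/280896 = -145.74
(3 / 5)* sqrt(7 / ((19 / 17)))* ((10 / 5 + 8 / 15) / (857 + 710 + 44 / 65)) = 26* sqrt(2261) / 509495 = 0.00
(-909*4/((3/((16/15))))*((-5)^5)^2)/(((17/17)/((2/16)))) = -1578125000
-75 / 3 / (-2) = 25 / 2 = 12.50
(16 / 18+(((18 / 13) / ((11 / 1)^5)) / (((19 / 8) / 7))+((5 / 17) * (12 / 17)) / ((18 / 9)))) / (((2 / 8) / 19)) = 410854165048 / 5445617463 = 75.45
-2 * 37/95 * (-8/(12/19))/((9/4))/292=148/9855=0.02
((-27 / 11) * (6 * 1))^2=26244 / 121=216.89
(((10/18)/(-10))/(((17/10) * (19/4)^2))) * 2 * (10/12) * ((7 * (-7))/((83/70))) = 1372000/13753017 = 0.10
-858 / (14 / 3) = -1287 / 7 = -183.86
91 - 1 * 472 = -381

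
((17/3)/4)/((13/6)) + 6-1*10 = -87/26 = -3.35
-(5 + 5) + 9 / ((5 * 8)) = -391 / 40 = -9.78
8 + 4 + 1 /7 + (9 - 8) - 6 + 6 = 92 /7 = 13.14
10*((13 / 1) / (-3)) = -130 / 3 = -43.33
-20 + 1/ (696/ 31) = -13889/ 696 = -19.96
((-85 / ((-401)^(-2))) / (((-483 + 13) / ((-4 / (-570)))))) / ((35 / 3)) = 2733617 / 156275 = 17.49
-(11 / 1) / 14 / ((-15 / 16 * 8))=11 / 105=0.10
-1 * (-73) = 73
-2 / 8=-1 / 4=-0.25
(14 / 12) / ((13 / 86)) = 301 / 39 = 7.72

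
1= 1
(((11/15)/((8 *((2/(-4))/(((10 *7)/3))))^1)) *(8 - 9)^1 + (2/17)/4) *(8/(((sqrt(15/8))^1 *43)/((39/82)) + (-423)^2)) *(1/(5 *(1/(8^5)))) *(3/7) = 10447749989793792/19315954882643755 - 3959323623424 *sqrt(30)/57947864647931265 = 0.54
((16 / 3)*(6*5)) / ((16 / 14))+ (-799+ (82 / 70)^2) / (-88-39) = 22757594 / 155575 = 146.28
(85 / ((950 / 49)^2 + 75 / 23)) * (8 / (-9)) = -7510328 / 37687635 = -0.20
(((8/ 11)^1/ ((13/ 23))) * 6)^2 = 1218816/ 20449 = 59.60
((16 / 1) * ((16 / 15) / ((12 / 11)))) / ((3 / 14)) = 9856 / 135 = 73.01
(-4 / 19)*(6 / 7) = -24 / 133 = -0.18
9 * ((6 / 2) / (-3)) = -9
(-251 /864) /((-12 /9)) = 251 /1152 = 0.22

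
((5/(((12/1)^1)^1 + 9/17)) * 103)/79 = 8755/16827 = 0.52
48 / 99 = 16 / 33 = 0.48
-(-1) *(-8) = -8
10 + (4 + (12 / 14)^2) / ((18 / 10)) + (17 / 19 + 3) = 138464 / 8379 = 16.53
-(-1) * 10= 10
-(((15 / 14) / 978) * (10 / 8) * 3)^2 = -5625 / 333281536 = -0.00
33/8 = 4.12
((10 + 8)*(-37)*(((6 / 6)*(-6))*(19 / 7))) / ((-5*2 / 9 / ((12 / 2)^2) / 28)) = -49198752 / 5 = -9839750.40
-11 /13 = -0.85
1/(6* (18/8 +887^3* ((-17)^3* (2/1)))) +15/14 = 1.07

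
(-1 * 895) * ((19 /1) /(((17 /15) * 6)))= -85025 /34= -2500.74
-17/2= -8.50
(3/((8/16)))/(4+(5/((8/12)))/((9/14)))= 18/47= 0.38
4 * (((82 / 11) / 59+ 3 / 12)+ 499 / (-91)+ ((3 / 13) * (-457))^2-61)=33953816643 / 767767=44224.12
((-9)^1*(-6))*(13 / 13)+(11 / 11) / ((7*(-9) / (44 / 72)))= 61225 / 1134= 53.99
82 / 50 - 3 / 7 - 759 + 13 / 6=-793403 / 1050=-755.62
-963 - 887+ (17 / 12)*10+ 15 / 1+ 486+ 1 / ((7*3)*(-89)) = -1663203 / 1246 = -1334.83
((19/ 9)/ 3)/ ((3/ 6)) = 1.41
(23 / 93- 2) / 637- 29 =-1718152 / 59241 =-29.00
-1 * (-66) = 66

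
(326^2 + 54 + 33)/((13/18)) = 1914534/13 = 147271.85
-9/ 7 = -1.29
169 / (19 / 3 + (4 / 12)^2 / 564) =65988 / 2473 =26.68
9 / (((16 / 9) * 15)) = 0.34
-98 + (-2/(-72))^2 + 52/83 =-10474189/107568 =-97.37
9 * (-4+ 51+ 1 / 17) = 7200 / 17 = 423.53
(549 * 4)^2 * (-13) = -62691408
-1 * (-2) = 2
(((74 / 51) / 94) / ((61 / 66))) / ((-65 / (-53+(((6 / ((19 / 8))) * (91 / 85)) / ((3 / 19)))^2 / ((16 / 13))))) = -1090371722 / 22889052875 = -0.05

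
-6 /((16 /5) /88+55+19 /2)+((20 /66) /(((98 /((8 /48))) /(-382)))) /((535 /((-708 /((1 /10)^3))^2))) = -75518707702064180 /409420627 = -184452620.90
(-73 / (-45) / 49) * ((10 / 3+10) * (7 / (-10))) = -292 / 945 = -0.31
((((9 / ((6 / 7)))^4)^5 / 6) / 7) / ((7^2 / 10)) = 1351887412278676135263345 / 1048576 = 1289260303763080725.92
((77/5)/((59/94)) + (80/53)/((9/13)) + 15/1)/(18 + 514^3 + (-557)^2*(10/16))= 46960408/153087414358815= 0.00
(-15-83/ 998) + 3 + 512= 498917/ 998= 499.92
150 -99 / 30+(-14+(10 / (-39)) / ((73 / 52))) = 290213 / 2190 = 132.52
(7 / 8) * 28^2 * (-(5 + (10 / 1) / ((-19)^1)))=-58310 / 19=-3068.95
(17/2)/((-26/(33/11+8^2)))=-1139/52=-21.90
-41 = -41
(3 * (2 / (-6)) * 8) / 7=-8 / 7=-1.14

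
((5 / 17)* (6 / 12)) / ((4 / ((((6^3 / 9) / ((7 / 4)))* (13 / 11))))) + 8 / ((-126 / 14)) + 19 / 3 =71161 / 11781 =6.04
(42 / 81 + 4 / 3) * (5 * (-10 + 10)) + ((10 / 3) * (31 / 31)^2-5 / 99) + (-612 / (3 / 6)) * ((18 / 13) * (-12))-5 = 26171806 / 1287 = 20335.51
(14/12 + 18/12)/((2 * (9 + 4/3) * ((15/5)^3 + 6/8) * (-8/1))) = -2/3441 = -0.00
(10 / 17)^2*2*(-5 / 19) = -1000 / 5491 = -0.18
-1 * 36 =-36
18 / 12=3 / 2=1.50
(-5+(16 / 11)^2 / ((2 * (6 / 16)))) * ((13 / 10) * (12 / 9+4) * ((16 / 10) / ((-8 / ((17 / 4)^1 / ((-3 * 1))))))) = -4.28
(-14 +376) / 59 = 362 / 59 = 6.14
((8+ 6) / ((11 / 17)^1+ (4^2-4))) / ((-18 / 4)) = -476 / 1935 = -0.25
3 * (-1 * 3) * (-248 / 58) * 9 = 10044 / 29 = 346.34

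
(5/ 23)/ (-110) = -1/ 506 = -0.00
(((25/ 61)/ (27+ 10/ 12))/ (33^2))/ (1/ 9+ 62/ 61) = 150/ 12508133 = 0.00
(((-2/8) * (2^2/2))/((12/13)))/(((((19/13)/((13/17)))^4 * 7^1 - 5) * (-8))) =10604499373/13845720591744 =0.00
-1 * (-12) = 12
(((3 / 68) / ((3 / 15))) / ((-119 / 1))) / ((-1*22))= 0.00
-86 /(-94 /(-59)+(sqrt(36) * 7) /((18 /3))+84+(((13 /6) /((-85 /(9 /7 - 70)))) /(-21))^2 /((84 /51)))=-46971517874400 /50574912763331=-0.93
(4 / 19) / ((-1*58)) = -2 / 551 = -0.00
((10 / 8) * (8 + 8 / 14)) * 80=6000 / 7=857.14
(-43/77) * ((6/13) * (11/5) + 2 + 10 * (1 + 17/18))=-80711/6435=-12.54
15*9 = 135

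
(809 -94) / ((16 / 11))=7865 / 16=491.56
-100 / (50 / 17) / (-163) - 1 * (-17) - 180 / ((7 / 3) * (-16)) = 100545 / 4564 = 22.03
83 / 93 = 0.89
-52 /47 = -1.11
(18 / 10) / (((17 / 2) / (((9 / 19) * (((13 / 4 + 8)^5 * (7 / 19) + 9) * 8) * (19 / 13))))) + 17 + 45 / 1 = 104724938459 / 1343680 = 77938.90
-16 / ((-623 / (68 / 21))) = 1088 / 13083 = 0.08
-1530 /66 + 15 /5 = -222 /11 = -20.18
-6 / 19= -0.32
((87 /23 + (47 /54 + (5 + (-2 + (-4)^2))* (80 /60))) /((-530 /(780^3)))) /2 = -13424589.17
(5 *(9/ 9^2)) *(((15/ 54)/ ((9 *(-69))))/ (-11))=25/ 1106622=0.00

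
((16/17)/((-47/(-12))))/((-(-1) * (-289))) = -192/230911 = -0.00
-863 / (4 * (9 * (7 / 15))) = -4315 / 84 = -51.37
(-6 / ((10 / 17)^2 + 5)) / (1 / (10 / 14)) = -578 / 721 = -0.80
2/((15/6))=4/5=0.80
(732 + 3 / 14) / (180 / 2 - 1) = 8.23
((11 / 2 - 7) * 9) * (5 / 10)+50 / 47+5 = -129 / 188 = -0.69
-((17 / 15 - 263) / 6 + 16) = 1244 / 45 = 27.64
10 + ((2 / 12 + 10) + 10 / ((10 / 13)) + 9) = 42.17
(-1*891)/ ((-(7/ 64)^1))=57024/ 7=8146.29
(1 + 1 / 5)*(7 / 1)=8.40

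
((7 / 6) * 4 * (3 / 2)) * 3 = 21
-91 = -91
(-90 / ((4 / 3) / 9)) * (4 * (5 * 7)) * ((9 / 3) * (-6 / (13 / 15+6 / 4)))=45927000 / 71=646859.15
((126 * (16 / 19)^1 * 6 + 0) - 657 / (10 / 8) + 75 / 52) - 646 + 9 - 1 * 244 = -3796519 / 4940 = -768.53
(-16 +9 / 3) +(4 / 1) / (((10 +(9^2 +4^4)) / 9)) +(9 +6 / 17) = -20902 / 5899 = -3.54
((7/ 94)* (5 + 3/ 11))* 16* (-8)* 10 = -259840/ 517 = -502.59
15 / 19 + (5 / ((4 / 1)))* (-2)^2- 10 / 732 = 40165 / 6954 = 5.78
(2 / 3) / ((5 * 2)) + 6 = 91 / 15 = 6.07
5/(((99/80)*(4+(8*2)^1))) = 20/99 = 0.20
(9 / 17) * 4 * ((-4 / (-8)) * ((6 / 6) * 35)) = 37.06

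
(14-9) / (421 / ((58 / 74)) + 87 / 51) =493 / 53130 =0.01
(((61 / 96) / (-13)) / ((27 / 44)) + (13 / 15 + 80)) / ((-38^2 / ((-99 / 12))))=37430239 / 81095040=0.46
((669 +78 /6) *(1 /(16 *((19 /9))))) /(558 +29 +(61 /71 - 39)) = 217899 /5923288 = 0.04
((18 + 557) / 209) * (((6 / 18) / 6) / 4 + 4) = 11.04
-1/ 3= -0.33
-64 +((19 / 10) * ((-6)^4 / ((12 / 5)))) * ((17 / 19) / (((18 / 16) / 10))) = 8096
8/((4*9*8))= 1/36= 0.03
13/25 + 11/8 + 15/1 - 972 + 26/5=-189981/200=-949.90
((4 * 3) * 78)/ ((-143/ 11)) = -72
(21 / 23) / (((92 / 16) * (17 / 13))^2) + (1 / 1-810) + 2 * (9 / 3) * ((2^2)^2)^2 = 2556379985 / 3516263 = 727.02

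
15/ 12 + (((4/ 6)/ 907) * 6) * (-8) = 4407/ 3628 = 1.21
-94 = -94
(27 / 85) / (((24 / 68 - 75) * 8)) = -1 / 1880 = -0.00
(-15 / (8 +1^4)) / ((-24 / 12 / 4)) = 10 / 3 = 3.33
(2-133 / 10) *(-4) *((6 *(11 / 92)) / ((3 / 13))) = 16159 / 115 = 140.51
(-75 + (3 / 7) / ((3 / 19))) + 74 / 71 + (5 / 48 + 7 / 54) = -15246059 / 214704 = -71.01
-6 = -6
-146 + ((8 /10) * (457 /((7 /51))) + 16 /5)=17646 /7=2520.86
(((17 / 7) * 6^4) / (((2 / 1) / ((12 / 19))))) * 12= 1586304 / 133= 11927.10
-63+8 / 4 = -61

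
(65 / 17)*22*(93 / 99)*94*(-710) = -268962200 / 51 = -5273768.63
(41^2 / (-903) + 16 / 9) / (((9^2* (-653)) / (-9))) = -0.00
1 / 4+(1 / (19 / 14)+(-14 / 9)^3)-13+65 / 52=-402433 / 27702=-14.53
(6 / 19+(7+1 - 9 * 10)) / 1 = -1552 / 19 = -81.68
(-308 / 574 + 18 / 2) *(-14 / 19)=-4858 / 779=-6.24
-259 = -259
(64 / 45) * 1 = 64 / 45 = 1.42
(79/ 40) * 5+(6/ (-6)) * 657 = -5177/ 8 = -647.12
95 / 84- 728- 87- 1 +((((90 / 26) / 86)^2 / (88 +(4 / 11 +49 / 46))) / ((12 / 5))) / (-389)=-753006112531903757 / 924082359876312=-814.87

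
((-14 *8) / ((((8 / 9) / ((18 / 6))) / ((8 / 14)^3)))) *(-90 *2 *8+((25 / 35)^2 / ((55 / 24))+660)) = 1452556800 / 26411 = 54998.18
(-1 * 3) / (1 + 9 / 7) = -21 / 16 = -1.31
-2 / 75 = -0.03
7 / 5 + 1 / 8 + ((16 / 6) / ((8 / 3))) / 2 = 81 / 40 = 2.02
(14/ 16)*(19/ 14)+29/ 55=1509/ 880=1.71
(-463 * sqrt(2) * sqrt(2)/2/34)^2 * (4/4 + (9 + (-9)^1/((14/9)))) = 12647771/16184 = 781.50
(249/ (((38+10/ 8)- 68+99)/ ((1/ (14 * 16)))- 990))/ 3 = 83/ 14746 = 0.01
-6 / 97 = -0.06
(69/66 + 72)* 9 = 14463/22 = 657.41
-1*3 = -3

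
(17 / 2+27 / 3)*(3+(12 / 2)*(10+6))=3465 / 2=1732.50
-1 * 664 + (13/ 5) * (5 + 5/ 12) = -7799/ 12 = -649.92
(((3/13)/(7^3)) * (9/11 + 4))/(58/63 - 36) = -1431/15485470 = -0.00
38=38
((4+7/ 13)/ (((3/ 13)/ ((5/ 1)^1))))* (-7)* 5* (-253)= 2612225/ 3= 870741.67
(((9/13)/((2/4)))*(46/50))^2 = 1.62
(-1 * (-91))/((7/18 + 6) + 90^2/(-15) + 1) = -1638/9587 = -0.17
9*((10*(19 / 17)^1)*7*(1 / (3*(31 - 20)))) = 3990 / 187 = 21.34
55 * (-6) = -330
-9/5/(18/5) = -1/2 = -0.50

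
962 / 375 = 2.57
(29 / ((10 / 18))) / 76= 261 / 380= 0.69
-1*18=-18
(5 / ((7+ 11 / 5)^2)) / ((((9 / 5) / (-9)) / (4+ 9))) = -8125 / 2116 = -3.84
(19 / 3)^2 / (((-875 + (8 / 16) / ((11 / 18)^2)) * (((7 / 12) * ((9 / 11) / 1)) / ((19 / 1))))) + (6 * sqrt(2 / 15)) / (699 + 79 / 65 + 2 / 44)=-36517316 / 19979757 + 572 * sqrt(30) / 1001373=-1.82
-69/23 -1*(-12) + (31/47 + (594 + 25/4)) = 609.91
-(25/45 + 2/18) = -2/3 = -0.67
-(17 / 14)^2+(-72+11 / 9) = -127453 / 1764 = -72.25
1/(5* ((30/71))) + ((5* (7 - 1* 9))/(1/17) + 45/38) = -239888/1425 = -168.34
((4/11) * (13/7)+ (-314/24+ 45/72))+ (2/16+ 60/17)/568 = -2959783/251328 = -11.78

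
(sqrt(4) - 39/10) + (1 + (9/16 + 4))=293/80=3.66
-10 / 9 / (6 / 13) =-65 / 27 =-2.41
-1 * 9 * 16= -144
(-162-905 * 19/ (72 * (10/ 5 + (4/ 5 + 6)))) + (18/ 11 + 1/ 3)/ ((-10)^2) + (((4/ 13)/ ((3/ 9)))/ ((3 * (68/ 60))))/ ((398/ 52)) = -10132359469/ 53586720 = -189.08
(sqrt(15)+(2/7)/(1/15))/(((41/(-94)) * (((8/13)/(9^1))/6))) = -247455/287 - 16497 * sqrt(15)/82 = -1641.39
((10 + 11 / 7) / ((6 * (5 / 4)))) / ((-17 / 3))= -162 / 595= -0.27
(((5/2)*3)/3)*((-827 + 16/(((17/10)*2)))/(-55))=13979/374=37.38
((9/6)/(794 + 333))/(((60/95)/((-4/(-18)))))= 19/40572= 0.00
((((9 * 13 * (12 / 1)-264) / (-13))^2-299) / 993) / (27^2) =1249069 / 122338593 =0.01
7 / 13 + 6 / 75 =201 / 325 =0.62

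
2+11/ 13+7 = 128/ 13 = 9.85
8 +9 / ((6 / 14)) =29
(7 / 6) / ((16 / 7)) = 49 / 96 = 0.51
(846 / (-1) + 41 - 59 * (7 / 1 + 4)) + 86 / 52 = -37761 / 26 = -1452.35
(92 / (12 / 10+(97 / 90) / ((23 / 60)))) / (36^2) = 2645 / 149472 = 0.02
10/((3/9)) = 30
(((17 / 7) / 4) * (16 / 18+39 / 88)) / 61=17935 / 1352736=0.01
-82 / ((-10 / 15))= 123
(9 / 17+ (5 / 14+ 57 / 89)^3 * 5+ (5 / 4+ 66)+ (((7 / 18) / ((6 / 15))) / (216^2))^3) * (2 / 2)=1416891403949657494948300794437 / 19477942101997014071214342144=72.74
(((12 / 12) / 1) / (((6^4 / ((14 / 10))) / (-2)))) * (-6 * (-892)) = -1561 / 135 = -11.56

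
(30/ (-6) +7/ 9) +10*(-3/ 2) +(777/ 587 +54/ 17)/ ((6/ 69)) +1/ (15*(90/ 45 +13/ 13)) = 3248337/ 99790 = 32.55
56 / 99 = 0.57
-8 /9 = -0.89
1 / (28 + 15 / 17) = 17 / 491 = 0.03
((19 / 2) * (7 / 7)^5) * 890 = 8455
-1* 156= -156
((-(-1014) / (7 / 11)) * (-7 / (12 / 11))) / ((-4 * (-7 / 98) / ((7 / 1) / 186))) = -1002001 / 744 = -1346.78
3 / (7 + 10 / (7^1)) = 21 / 59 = 0.36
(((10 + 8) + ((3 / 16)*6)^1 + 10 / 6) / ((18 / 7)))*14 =24451 / 216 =113.20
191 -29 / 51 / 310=3019681 / 15810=191.00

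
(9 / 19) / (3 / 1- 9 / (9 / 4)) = -9 / 19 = -0.47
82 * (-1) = -82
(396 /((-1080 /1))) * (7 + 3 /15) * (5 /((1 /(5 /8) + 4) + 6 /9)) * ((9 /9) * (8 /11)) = -72 /47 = -1.53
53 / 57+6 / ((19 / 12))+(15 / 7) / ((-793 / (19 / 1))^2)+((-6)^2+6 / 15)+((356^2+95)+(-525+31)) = 158548145658727 / 1254553755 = 126378.12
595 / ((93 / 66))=13090 / 31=422.26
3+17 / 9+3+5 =12.89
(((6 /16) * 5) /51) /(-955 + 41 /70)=-175 /4543012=-0.00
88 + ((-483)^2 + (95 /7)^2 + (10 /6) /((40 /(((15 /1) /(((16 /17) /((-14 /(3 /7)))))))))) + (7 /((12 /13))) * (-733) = 2144844379 /9408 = 227980.91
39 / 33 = 13 / 11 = 1.18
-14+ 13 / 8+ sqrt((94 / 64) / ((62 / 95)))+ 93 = sqrt(138415) / 248+ 645 / 8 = 82.13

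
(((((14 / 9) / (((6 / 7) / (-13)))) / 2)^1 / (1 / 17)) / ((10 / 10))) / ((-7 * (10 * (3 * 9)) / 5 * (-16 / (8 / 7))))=-221 / 5832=-0.04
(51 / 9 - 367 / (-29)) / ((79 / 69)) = 36662 / 2291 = 16.00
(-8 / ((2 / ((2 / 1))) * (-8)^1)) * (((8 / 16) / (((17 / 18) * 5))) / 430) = 9 / 36550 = 0.00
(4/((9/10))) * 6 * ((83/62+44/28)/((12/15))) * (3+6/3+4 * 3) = 357850/217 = 1649.08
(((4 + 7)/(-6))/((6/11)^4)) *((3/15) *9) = -37.28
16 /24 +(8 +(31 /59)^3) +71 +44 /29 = 1453183694 /17867973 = 81.33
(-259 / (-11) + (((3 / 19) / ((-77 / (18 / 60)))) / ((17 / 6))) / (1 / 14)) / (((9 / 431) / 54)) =98322306 / 1615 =60880.68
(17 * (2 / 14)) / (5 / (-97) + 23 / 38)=62662 / 14287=4.39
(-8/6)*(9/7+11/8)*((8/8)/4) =-0.89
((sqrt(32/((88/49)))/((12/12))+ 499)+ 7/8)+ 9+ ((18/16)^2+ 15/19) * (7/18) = 14 * sqrt(11)/11+ 3718583/7296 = 513.90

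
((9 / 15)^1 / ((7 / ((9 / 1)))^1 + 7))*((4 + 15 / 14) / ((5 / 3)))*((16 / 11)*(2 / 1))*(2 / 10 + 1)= 276048 / 336875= 0.82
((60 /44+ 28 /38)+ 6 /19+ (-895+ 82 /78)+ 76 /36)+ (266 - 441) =-26028295 /24453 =-1064.42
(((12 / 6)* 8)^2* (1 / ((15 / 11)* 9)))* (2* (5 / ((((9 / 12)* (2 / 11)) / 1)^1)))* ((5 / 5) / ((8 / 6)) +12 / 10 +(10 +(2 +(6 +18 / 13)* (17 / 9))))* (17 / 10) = 5729584256 / 78975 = 72549.34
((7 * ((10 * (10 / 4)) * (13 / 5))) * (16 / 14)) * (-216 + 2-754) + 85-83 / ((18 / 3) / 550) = -510883.33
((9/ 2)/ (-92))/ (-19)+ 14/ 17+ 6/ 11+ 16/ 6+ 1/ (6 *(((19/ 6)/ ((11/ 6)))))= 2703079/ 653752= 4.13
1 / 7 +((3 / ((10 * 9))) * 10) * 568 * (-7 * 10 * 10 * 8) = -22265597 / 21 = -1060266.52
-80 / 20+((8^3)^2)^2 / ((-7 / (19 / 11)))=-1305670058292 / 77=-16956754003.79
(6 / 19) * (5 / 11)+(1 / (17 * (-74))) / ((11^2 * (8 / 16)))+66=95648237 / 1446071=66.14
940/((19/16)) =15040/19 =791.58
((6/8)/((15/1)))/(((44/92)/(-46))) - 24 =-3169/110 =-28.81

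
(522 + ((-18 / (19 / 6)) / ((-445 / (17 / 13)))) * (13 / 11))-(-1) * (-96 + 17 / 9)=358178779 / 837045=427.91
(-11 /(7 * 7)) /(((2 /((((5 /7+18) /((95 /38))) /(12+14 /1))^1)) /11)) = -15851 /44590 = -0.36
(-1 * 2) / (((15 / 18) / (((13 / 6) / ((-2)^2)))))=-13 / 10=-1.30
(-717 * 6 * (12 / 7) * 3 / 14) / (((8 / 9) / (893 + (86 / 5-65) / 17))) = -6591681423 / 4165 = -1582636.60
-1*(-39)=39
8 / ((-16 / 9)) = -9 / 2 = -4.50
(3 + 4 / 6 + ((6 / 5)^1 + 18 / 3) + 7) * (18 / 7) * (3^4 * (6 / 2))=11164.11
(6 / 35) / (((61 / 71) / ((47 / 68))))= 10011 / 72590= 0.14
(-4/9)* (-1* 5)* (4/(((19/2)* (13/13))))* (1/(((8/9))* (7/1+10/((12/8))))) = 60/779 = 0.08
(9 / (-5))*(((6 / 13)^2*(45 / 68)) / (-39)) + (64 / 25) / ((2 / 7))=8372251 / 933725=8.97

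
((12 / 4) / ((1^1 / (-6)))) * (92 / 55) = -1656 / 55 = -30.11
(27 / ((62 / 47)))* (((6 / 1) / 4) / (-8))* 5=-19035 / 992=-19.19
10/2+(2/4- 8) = -5/2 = -2.50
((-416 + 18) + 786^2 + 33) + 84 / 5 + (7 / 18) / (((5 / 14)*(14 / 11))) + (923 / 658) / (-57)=617448.63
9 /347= 0.03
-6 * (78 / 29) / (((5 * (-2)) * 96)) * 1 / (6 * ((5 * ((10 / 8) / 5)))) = 13 / 5800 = 0.00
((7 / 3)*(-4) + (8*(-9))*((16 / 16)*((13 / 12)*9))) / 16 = -1067 / 24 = -44.46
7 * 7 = 49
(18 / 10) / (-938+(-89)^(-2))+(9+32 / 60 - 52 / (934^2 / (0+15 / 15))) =231666078507041 / 24305682102495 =9.53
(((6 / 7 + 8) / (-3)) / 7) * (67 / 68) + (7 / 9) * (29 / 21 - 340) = -11865619 / 44982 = -263.79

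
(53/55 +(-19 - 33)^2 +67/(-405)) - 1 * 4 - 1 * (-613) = 14762971/4455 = 3313.80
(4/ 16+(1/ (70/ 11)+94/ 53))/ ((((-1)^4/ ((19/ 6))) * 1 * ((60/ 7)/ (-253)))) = -77782067/ 381600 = -203.83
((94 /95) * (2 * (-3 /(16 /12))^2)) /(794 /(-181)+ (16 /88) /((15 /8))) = -22739211 /9736664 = -2.34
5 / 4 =1.25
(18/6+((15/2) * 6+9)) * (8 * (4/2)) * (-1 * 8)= -7296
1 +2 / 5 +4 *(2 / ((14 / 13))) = 309 / 35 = 8.83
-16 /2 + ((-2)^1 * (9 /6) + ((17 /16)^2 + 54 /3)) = 2081 /256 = 8.13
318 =318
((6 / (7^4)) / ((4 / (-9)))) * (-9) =243 / 4802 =0.05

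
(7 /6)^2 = 49 /36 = 1.36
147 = 147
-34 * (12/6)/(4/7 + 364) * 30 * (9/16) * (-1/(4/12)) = 48195/5104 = 9.44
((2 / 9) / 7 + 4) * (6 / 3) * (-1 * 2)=-16.13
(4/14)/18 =0.02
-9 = -9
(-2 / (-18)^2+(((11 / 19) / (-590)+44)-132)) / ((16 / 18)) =-4994461 / 50445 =-99.01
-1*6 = -6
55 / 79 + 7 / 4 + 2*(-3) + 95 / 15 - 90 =-87.22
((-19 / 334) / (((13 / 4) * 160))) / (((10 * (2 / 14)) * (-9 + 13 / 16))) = 133 / 14220050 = 0.00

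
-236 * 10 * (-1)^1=2360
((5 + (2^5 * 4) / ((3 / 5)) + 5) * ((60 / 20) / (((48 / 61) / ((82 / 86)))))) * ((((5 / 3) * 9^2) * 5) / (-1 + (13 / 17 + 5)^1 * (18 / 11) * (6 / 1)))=9856.35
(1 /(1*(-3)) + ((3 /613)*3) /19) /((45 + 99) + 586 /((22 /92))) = -6391 /49860807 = -0.00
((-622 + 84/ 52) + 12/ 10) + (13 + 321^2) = 102434.82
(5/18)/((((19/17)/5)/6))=425/57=7.46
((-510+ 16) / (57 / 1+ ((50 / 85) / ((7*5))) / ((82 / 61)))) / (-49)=172159 / 973574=0.18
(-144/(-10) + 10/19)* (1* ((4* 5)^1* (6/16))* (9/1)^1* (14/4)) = 134001/38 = 3526.34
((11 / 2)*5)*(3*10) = 825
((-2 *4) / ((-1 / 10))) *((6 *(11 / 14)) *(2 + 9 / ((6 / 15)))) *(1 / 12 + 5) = 46970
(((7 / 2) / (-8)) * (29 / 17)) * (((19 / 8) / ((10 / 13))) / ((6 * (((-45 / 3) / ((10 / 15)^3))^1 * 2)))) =50141 / 13219200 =0.00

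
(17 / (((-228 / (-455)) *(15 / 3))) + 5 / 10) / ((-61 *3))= -1661 / 41724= -0.04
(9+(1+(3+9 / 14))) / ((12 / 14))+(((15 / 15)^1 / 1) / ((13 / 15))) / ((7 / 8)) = 18821 / 1092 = 17.24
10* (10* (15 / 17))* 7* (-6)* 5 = -315000 / 17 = -18529.41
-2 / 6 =-1 / 3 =-0.33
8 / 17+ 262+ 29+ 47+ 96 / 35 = 203022 / 595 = 341.21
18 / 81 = 2 / 9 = 0.22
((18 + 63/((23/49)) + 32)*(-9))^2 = 1454125689/529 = 2748819.83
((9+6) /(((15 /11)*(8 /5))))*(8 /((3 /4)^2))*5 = 4400 /9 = 488.89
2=2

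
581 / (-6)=-581 / 6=-96.83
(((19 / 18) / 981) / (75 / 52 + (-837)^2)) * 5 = 2470 / 321637494627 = 0.00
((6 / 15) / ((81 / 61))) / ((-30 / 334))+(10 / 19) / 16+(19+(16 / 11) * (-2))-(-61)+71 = 144.77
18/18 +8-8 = 1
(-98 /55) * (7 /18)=-343 /495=-0.69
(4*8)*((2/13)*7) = 34.46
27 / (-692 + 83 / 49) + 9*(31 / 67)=3116178 / 755425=4.13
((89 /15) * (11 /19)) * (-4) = -3916 /285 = -13.74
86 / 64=43 / 32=1.34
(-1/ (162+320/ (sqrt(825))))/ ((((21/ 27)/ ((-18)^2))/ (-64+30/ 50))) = 1235423178/ 7542115 - 14789952 * sqrt(33)/ 7542115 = 152.54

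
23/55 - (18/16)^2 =-2983/3520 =-0.85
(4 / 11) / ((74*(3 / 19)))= 38 / 1221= 0.03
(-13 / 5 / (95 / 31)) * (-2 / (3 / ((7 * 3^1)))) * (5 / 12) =2821 / 570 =4.95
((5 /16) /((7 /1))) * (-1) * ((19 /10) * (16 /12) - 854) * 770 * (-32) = -2809840 /3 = -936613.33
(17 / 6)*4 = 34 / 3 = 11.33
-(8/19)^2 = -64/361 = -0.18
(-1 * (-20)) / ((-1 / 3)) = -60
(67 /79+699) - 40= 52128 /79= 659.85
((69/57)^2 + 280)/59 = 101609/21299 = 4.77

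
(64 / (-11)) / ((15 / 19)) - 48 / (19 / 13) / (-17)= -289808 / 53295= -5.44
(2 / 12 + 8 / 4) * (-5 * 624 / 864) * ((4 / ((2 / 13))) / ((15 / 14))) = -15379 / 81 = -189.86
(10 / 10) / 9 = 1 / 9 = 0.11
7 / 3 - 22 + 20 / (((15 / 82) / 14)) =1511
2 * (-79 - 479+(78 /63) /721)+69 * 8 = -8539472 /15141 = -564.00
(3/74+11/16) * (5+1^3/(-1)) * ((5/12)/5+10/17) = 59047/30192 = 1.96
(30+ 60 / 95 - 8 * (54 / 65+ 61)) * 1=-573058 / 1235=-464.01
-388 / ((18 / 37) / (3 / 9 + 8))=-6646.30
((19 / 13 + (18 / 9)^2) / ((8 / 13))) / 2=71 / 16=4.44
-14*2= -28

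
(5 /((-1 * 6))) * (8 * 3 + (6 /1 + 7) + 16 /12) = -575 /18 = -31.94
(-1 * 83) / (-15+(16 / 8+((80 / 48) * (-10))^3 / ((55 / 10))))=24651 / 253861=0.10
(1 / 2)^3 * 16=2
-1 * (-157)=157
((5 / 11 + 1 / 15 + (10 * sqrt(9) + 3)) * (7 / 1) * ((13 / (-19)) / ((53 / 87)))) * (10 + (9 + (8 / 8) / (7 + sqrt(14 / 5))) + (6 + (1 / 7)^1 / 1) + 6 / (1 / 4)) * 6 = -47488048738 / 609235 + 4170374 * sqrt(70) / 609235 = -77889.74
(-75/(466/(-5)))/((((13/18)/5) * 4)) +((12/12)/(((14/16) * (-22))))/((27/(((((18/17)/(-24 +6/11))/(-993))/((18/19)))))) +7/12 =1.98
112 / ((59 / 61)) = 6832 / 59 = 115.80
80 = 80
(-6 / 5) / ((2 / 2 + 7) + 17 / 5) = -2 / 19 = -0.11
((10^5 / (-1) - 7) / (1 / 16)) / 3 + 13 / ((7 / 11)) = -11200355 / 21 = -533350.24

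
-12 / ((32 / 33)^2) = -3267 / 256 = -12.76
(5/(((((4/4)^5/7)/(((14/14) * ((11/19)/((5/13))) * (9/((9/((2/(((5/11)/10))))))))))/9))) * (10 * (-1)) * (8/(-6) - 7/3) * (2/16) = 1816815/19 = 95621.84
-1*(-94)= 94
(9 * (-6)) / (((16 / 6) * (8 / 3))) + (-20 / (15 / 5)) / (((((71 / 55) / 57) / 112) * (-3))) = 74853841 / 6816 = 10982.08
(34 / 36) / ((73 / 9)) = 17 / 146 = 0.12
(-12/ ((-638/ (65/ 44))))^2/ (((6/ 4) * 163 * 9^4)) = 0.00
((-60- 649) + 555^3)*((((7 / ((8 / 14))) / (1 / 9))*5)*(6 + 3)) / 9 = 188475865515 / 2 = 94237932757.50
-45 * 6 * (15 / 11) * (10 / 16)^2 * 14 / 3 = -118125 / 176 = -671.16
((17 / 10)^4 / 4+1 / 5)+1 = 3.29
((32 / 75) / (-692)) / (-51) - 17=-11249317 / 661725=-17.00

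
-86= -86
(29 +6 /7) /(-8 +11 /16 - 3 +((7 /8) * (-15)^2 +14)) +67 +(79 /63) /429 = 5824050776 /86729643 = 67.15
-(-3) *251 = 753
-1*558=-558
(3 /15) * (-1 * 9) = -1.80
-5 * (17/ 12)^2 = -1445/ 144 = -10.03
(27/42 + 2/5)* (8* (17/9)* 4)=63.03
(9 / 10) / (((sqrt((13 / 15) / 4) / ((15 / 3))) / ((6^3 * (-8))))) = -15552 * sqrt(195) / 13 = -16705.53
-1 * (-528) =528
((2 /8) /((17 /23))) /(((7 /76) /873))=381501 /119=3205.89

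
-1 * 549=-549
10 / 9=1.11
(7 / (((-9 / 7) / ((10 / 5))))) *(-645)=21070 / 3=7023.33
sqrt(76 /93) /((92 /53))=53*sqrt(1767) /4278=0.52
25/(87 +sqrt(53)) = 2175/7516 - 25 * sqrt(53)/7516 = 0.27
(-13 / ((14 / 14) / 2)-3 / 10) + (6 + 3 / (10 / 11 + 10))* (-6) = -1279 / 20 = -63.95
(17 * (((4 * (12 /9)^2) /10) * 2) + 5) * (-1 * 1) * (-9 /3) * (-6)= -2626 /5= -525.20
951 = 951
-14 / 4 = -7 / 2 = -3.50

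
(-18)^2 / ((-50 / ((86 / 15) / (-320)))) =1161 / 10000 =0.12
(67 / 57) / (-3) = -67 / 171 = -0.39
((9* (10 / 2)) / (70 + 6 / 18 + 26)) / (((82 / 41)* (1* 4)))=135 / 2312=0.06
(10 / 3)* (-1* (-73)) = 730 / 3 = 243.33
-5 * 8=-40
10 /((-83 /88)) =-880 /83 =-10.60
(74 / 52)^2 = 1369 / 676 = 2.03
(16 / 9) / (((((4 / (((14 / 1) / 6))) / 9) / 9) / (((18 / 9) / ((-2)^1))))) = -84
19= 19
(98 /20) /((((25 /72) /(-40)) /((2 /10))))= -14112 /125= -112.90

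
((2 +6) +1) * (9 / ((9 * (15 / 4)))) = 12 / 5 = 2.40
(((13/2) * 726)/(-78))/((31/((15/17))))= -1.72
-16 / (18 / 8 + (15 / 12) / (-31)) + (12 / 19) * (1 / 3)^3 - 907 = -21417373 / 23427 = -914.22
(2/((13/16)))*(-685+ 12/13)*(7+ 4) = -3130336/169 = -18522.70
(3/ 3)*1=1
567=567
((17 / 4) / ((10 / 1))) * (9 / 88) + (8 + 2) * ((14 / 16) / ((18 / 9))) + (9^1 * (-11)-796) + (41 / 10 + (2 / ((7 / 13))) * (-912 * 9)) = -154607813 / 4928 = -31373.34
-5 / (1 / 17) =-85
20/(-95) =-4/19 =-0.21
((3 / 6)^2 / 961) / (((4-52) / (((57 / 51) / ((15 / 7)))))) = -133 / 47050560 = -0.00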